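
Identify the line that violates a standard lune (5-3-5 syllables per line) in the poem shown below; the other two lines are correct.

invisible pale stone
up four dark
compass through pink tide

Line 1

Line 1: "invisible pale stone": 4+1+1 = 6 (expected 5)
Line 2: "up four dark": 1+1+1 = 3 ✓
Line 3: "compass through pink tide": 2+1+1+1 = 5 ✓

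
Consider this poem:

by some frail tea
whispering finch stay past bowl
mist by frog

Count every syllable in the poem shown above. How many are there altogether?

Line 1: by(1) + some(1) + frail(1) + tea(1) = 4
Line 2: whispering(3) + finch(1) + stay(1) + past(1) + bowl(1) = 7
Line 3: mist(1) + by(1) + frog(1) = 3
Total: 4 + 7 + 3 = 14

14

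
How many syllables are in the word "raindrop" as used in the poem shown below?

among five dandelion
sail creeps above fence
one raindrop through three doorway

"raindrop" has 2 syllables.

2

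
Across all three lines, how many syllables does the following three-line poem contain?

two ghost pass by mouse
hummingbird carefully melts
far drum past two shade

Line 1: two(1) + ghost(1) + pass(1) + by(1) + mouse(1) = 5
Line 2: hummingbird(3) + carefully(3) + melts(1) = 7
Line 3: far(1) + drum(1) + past(1) + two(1) + shade(1) = 5
Total: 5 + 7 + 5 = 17

17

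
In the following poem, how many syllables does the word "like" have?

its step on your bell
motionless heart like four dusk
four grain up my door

1

"like" has 1 syllable.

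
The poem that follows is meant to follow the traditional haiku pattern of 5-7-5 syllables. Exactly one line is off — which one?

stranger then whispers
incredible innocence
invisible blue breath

Line 1: stranger (2), then (1), whispers (2) → 5 ✓
Line 2: incredible (4), innocence (3) → 7 ✓
Line 3: invisible (4), blue (1), breath (1) → 6 (expected 5)

The third line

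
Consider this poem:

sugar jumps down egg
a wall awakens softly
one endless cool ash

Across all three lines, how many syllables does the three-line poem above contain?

17

Line 1: sugar (2), jumps (1), down (1), egg (1) → 5
Line 2: a (1), wall (1), awakens (3), softly (2) → 7
Line 3: one (1), endless (2), cool (1), ash (1) → 5
Total: 5 + 7 + 5 = 17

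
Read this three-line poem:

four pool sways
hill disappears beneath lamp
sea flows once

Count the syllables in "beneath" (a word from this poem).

2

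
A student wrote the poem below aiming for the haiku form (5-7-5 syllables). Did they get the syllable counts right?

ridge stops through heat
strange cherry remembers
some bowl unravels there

No

Line 1: ridge (1), stops (1), through (1), heat (1) → 4 (expected 5)
Line 2: strange (1), cherry (2), remembers (3) → 6 (expected 7)
Line 3: some (1), bowl (1), unravels (3), there (1) → 6 (expected 5)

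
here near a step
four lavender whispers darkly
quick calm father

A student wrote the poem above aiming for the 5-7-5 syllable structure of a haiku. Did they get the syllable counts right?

Line 1: here (1), near (1), a (1), step (1) → 4 (expected 5)
Line 2: four (1), lavender (3), whispers (2), darkly (2) → 8 (expected 7)
Line 3: quick (1), calm (1), father (2) → 4 (expected 5)

No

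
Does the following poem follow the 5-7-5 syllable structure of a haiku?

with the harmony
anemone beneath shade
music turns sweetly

Yes

Line 1: with(1) + the(1) + harmony(3) = 5 ✓
Line 2: anemone(4) + beneath(2) + shade(1) = 7 ✓
Line 3: music(2) + turns(1) + sweetly(2) = 5 ✓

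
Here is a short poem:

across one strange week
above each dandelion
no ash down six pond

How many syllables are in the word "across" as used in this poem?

"across" has 2 syllables.

2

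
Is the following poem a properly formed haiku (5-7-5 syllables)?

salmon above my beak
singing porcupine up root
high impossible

Line 1: salmon(2) + above(2) + my(1) + beak(1) = 6 (expected 5)
Line 2: singing(2) + porcupine(3) + up(1) + root(1) = 7 ✓
Line 3: high(1) + impossible(4) = 5 ✓

No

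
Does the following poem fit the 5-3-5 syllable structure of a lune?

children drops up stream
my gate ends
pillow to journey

Line 1: children(2) + drops(1) + up(1) + stream(1) = 5 ✓
Line 2: my(1) + gate(1) + ends(1) = 3 ✓
Line 3: pillow(2) + to(1) + journey(2) = 5 ✓

Yes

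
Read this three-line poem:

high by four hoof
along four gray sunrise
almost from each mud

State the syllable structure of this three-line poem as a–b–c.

4–6–5

Line 1: "high by four hoof": 1+1+1+1 = 4
Line 2: "along four gray sunrise": 2+1+1+2 = 6
Line 3: "almost from each mud": 2+1+1+1 = 5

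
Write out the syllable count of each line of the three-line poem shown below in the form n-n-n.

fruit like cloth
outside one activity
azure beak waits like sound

3-7-6

Line 1: fruit(1) + like(1) + cloth(1) = 3
Line 2: outside(2) + one(1) + activity(4) = 7
Line 3: azure(2) + beak(1) + waits(1) + like(1) + sound(1) = 6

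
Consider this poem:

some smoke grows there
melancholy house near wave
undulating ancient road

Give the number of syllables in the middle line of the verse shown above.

7

The middle line: "melancholy house near wave": 4+1+1+1 = 7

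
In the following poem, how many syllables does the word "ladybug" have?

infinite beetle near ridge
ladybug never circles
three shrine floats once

3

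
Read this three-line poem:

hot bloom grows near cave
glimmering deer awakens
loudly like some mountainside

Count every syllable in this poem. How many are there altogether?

Line 1: hot(1) + bloom(1) + grows(1) + near(1) + cave(1) = 5
Line 2: glimmering(3) + deer(1) + awakens(3) = 7
Line 3: loudly(2) + like(1) + some(1) + mountainside(3) = 7
Total: 5 + 7 + 7 = 19

19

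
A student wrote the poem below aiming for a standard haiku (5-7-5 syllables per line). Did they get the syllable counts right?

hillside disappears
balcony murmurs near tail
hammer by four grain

Yes

Line 1: "hillside disappears": 2+3 = 5 ✓
Line 2: "balcony murmurs near tail": 3+2+1+1 = 7 ✓
Line 3: "hammer by four grain": 2+1+1+1 = 5 ✓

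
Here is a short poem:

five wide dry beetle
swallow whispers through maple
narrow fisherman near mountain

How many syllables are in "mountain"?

2

"mountain" has 2 syllables.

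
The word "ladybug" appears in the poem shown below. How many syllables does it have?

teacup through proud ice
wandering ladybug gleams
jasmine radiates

3

"ladybug" has 3 syllables.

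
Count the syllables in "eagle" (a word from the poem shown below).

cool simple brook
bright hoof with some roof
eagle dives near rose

2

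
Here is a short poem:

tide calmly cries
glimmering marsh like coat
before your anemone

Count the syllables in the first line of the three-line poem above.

4

The first line: tide(1) + calmly(2) + cries(1) = 4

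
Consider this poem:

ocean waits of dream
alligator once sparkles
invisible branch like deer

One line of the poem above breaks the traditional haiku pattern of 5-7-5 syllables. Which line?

Line 1: ocean (2), waits (1), of (1), dream (1) → 5 ✓
Line 2: alligator (4), once (1), sparkles (2) → 7 ✓
Line 3: invisible (4), branch (1), like (1), deer (1) → 7 (expected 5)

Line 3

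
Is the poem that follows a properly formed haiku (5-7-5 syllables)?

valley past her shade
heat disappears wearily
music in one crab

Yes

Line 1: "valley past her shade": 2+1+1+1 = 5 ✓
Line 2: "heat disappears wearily": 1+3+3 = 7 ✓
Line 3: "music in one crab": 2+1+1+1 = 5 ✓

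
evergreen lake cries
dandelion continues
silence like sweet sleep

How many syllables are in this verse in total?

17

Line 1: evergreen(3) + lake(1) + cries(1) = 5
Line 2: dandelion(4) + continues(3) = 7
Line 3: silence(2) + like(1) + sweet(1) + sleep(1) = 5
Total: 5 + 7 + 5 = 17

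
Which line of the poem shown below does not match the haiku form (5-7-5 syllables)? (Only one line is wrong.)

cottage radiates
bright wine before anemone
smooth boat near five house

Line 1: cottage(2) + radiates(3) = 5 ✓
Line 2: bright(1) + wine(1) + before(2) + anemone(4) = 8 (expected 7)
Line 3: smooth(1) + boat(1) + near(1) + five(1) + house(1) = 5 ✓

Line 2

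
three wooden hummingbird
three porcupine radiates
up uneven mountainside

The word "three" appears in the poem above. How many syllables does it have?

1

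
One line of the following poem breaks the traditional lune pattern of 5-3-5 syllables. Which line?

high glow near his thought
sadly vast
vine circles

The third line

Line 1: high (1), glow (1), near (1), his (1), thought (1) → 5 ✓
Line 2: sadly (2), vast (1) → 3 ✓
Line 3: vine (1), circles (2) → 3 (expected 5)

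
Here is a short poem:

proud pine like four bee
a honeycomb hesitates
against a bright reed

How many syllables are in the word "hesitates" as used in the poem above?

3

"hesitates" has 3 syllables.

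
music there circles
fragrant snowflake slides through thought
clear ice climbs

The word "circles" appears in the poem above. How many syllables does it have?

"circles" has 2 syllables.

2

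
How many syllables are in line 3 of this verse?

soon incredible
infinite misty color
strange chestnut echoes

5

Line 3: "strange chestnut echoes": 1+2+2 = 5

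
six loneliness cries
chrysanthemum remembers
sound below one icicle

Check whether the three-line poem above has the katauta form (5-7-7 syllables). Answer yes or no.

Line 1: six(1) + loneliness(3) + cries(1) = 5 ✓
Line 2: chrysanthemum(4) + remembers(3) = 7 ✓
Line 3: sound(1) + below(2) + one(1) + icicle(3) = 7 ✓

Yes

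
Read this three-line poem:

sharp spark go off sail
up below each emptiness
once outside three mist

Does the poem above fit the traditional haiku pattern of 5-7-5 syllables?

Yes

Line 1: sharp (1), spark (1), go (1), off (1), sail (1) → 5 ✓
Line 2: up (1), below (2), each (1), emptiness (3) → 7 ✓
Line 3: once (1), outside (2), three (1), mist (1) → 5 ✓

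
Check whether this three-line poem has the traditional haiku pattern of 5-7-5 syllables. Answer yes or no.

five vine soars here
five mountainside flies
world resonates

No

Line 1: "five vine soars here": 1+1+1+1 = 4 (expected 5)
Line 2: "five mountainside flies": 1+3+1 = 5 (expected 7)
Line 3: "world resonates": 1+3 = 4 (expected 5)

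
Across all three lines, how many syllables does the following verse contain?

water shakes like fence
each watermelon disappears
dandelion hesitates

Line 1: water (2), shakes (1), like (1), fence (1) → 5
Line 2: each (1), watermelon (4), disappears (3) → 8
Line 3: dandelion (4), hesitates (3) → 7
Total: 5 + 8 + 7 = 20

20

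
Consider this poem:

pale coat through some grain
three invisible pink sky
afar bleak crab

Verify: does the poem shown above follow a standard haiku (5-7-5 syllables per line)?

Line 1: pale (1), coat (1), through (1), some (1), grain (1) → 5 ✓
Line 2: three (1), invisible (4), pink (1), sky (1) → 7 ✓
Line 3: afar (2), bleak (1), crab (1) → 4 (expected 5)

No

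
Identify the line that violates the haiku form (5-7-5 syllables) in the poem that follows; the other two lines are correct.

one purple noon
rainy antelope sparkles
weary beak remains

Line 1

Line 1: one(1) + purple(2) + noon(1) = 4 (expected 5)
Line 2: rainy(2) + antelope(3) + sparkles(2) = 7 ✓
Line 3: weary(2) + beak(1) + remains(2) = 5 ✓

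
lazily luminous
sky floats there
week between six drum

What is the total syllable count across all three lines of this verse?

14

Line 1: lazily (3), luminous (3) → 6
Line 2: sky (1), floats (1), there (1) → 3
Line 3: week (1), between (2), six (1), drum (1) → 5
Total: 6 + 3 + 5 = 14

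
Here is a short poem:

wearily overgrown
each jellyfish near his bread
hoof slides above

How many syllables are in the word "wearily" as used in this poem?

"wearily" has 3 syllables.

3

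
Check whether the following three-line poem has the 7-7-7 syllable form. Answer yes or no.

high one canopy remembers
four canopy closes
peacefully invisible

No

Line 1: "high one canopy remembers": 1+1+3+3 = 8 (expected 7)
Line 2: "four canopy closes": 1+3+2 = 6 (expected 7)
Line 3: "peacefully invisible": 3+4 = 7 ✓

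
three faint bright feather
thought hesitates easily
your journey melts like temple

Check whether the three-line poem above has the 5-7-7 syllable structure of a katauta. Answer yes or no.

Yes

Line 1: three(1) + faint(1) + bright(1) + feather(2) = 5 ✓
Line 2: thought(1) + hesitates(3) + easily(3) = 7 ✓
Line 3: your(1) + journey(2) + melts(1) + like(1) + temple(2) = 7 ✓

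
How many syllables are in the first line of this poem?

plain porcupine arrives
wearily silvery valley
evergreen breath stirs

6

The first line: plain(1) + porcupine(3) + arrives(2) = 6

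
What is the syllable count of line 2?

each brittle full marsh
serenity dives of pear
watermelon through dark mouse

Line 2: serenity (4), dives (1), of (1), pear (1) → 7

7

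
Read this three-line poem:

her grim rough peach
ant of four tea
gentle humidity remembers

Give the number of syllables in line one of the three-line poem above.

4

Line one: "her grim rough peach": 1+1+1+1 = 4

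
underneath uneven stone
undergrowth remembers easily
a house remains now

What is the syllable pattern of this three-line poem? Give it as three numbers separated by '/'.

Line 1: underneath(3) + uneven(3) + stone(1) = 7
Line 2: undergrowth(3) + remembers(3) + easily(3) = 9
Line 3: a(1) + house(1) + remains(2) + now(1) = 5

7/9/5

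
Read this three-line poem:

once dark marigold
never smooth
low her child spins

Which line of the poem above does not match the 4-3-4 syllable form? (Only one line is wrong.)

The first line

Line 1: "once dark marigold": 1+1+3 = 5 (expected 4)
Line 2: "never smooth": 2+1 = 3 ✓
Line 3: "low her child spins": 1+1+1+1 = 4 ✓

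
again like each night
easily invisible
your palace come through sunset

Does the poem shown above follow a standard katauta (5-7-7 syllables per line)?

Yes

Line 1: again (2), like (1), each (1), night (1) → 5 ✓
Line 2: easily (3), invisible (4) → 7 ✓
Line 3: your (1), palace (2), come (1), through (1), sunset (2) → 7 ✓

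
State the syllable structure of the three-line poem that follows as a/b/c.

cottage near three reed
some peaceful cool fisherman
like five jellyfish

Line 1: cottage(2) + near(1) + three(1) + reed(1) = 5
Line 2: some(1) + peaceful(2) + cool(1) + fisherman(3) = 7
Line 3: like(1) + five(1) + jellyfish(3) = 5

5/7/5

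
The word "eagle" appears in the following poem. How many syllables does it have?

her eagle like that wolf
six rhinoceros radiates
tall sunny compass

2

"eagle" has 2 syllables.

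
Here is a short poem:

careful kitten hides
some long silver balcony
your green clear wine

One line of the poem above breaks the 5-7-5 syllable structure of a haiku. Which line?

Line 1: careful(2) + kitten(2) + hides(1) = 5 ✓
Line 2: some(1) + long(1) + silver(2) + balcony(3) = 7 ✓
Line 3: your(1) + green(1) + clear(1) + wine(1) = 4 (expected 5)

Line 3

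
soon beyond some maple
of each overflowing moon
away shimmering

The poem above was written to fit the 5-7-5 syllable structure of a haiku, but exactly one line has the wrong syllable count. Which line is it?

Line 1: "soon beyond some maple": 1+2+1+2 = 6 (expected 5)
Line 2: "of each overflowing moon": 1+1+4+1 = 7 ✓
Line 3: "away shimmering": 2+3 = 5 ✓

Line 1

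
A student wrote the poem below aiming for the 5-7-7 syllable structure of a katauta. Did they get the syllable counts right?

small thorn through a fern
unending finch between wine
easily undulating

Line 1: "small thorn through a fern": 1+1+1+1+1 = 5 ✓
Line 2: "unending finch between wine": 3+1+2+1 = 7 ✓
Line 3: "easily undulating": 3+4 = 7 ✓

Yes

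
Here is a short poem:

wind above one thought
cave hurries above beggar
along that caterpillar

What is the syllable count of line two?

7

Line two: "cave hurries above beggar": 1+2+2+2 = 7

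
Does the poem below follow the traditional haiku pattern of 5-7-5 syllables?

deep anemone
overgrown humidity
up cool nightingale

Line 1: deep (1), anemone (4) → 5 ✓
Line 2: overgrown (3), humidity (4) → 7 ✓
Line 3: up (1), cool (1), nightingale (3) → 5 ✓

Yes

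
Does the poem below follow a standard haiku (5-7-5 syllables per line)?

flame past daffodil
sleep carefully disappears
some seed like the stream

Yes

Line 1: "flame past daffodil": 1+1+3 = 5 ✓
Line 2: "sleep carefully disappears": 1+3+3 = 7 ✓
Line 3: "some seed like the stream": 1+1+1+1+1 = 5 ✓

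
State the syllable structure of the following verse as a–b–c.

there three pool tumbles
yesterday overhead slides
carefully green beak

Line 1: there(1) + three(1) + pool(1) + tumbles(2) = 5
Line 2: yesterday(3) + overhead(3) + slides(1) = 7
Line 3: carefully(3) + green(1) + beak(1) = 5

5–7–5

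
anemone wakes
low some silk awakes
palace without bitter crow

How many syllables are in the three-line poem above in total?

17

Line 1: anemone(4) + wakes(1) = 5
Line 2: low(1) + some(1) + silk(1) + awakes(2) = 5
Line 3: palace(2) + without(2) + bitter(2) + crow(1) = 7
Total: 5 + 5 + 7 = 17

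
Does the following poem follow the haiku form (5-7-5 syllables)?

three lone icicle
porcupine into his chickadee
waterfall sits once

No

Line 1: three(1) + lone(1) + icicle(3) = 5 ✓
Line 2: porcupine(3) + into(2) + his(1) + chickadee(3) = 9 (expected 7)
Line 3: waterfall(3) + sits(1) + once(1) = 5 ✓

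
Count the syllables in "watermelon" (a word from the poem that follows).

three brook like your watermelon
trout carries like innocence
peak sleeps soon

4

"watermelon" has 4 syllables.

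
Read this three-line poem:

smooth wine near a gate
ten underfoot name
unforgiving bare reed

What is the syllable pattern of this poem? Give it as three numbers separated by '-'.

5-5-6

Line 1: "smooth wine near a gate": 1+1+1+1+1 = 5
Line 2: "ten underfoot name": 1+3+1 = 5
Line 3: "unforgiving bare reed": 4+1+1 = 6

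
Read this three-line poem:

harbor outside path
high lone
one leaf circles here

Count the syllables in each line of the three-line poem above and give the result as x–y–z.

5–2–5

Line 1: harbor (2), outside (2), path (1) → 5
Line 2: high (1), lone (1) → 2
Line 3: one (1), leaf (1), circles (2), here (1) → 5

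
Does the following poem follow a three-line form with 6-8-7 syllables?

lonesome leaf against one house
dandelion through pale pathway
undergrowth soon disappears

Line 1: "lonesome leaf against one house": 2+1+2+1+1 = 7 (expected 6)
Line 2: "dandelion through pale pathway": 4+1+1+2 = 8 ✓
Line 3: "undergrowth soon disappears": 3+1+3 = 7 ✓

No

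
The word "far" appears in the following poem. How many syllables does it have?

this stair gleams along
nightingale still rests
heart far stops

1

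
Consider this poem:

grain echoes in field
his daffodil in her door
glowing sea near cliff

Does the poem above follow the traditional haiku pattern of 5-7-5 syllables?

Yes

Line 1: grain (1), echoes (2), in (1), field (1) → 5 ✓
Line 2: his (1), daffodil (3), in (1), her (1), door (1) → 7 ✓
Line 3: glowing (2), sea (1), near (1), cliff (1) → 5 ✓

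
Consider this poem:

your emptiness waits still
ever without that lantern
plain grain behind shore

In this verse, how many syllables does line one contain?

6

Line one: your(1) + emptiness(3) + waits(1) + still(1) = 6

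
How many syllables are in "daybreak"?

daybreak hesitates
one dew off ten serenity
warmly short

2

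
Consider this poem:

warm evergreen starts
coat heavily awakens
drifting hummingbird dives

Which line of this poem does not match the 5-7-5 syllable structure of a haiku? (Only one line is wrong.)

Line 1: "warm evergreen starts": 1+3+1 = 5 ✓
Line 2: "coat heavily awakens": 1+3+3 = 7 ✓
Line 3: "drifting hummingbird dives": 2+3+1 = 6 (expected 5)

Line 3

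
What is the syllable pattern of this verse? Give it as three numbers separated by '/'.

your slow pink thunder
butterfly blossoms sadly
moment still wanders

5/7/5

Line 1: "your slow pink thunder": 1+1+1+2 = 5
Line 2: "butterfly blossoms sadly": 3+2+2 = 7
Line 3: "moment still wanders": 2+1+2 = 5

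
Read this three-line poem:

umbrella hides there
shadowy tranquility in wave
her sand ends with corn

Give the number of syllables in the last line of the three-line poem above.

The last line: "her sand ends with corn": 1+1+1+1+1 = 5

5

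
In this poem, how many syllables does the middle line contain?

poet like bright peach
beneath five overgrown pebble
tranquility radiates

8

The middle line: "beneath five overgrown pebble": 2+1+3+2 = 8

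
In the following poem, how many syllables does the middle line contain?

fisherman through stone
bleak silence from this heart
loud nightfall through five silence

6

The middle line: bleak (1), silence (2), from (1), this (1), heart (1) → 6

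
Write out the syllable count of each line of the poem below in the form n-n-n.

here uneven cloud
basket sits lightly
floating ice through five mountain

5-5-7

Line 1: here(1) + uneven(3) + cloud(1) = 5
Line 2: basket(2) + sits(1) + lightly(2) = 5
Line 3: floating(2) + ice(1) + through(1) + five(1) + mountain(2) = 7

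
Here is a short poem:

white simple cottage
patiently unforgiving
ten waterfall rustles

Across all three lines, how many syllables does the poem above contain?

Line 1: white (1), simple (2), cottage (2) → 5
Line 2: patiently (3), unforgiving (4) → 7
Line 3: ten (1), waterfall (3), rustles (2) → 6
Total: 5 + 7 + 6 = 18

18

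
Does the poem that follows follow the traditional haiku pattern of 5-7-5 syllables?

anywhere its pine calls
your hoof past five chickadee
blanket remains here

Line 1: "anywhere its pine calls": 3+1+1+1 = 6 (expected 5)
Line 2: "your hoof past five chickadee": 1+1+1+1+3 = 7 ✓
Line 3: "blanket remains here": 2+2+1 = 5 ✓

No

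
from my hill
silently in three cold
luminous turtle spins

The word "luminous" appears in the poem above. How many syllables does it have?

3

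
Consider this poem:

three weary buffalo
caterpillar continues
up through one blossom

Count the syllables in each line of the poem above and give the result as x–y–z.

6–7–5

Line 1: three (1), weary (2), buffalo (3) → 6
Line 2: caterpillar (4), continues (3) → 7
Line 3: up (1), through (1), one (1), blossom (2) → 5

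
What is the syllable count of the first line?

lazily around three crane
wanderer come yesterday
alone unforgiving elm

The first line: lazily (3), around (2), three (1), crane (1) → 7

7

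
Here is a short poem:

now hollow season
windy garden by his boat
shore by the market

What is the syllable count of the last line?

5

The last line: shore (1), by (1), the (1), market (2) → 5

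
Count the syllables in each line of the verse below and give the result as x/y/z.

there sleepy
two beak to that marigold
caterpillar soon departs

3/7/7

Line 1: there(1) + sleepy(2) = 3
Line 2: two(1) + beak(1) + to(1) + that(1) + marigold(3) = 7
Line 3: caterpillar(4) + soon(1) + departs(2) = 7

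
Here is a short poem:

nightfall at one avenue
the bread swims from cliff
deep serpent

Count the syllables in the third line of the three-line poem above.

3

The third line: deep(1) + serpent(2) = 3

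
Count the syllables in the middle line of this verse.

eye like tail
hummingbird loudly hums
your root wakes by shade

6

The middle line: hummingbird(3) + loudly(2) + hums(1) = 6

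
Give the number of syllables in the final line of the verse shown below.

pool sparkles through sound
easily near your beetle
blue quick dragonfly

The final line: blue (1), quick (1), dragonfly (3) → 5

5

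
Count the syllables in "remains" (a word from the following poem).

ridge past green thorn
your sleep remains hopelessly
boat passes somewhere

2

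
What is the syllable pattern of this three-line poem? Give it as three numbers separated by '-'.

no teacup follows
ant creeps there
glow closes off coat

Line 1: no (1), teacup (2), follows (2) → 5
Line 2: ant (1), creeps (1), there (1) → 3
Line 3: glow (1), closes (2), off (1), coat (1) → 5

5-3-5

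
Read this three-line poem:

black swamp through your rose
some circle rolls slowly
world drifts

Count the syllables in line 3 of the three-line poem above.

2

Line 3: world(1) + drifts(1) = 2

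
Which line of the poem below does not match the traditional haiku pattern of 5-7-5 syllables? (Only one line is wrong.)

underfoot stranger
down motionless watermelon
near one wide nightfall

Line 1: "underfoot stranger": 3+2 = 5 ✓
Line 2: "down motionless watermelon": 1+3+4 = 8 (expected 7)
Line 3: "near one wide nightfall": 1+1+1+2 = 5 ✓

Line 2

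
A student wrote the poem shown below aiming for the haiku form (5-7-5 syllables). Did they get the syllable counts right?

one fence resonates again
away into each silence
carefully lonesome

No

Line 1: one (1), fence (1), resonates (3), again (2) → 7 (expected 5)
Line 2: away (2), into (2), each (1), silence (2) → 7 ✓
Line 3: carefully (3), lonesome (2) → 5 ✓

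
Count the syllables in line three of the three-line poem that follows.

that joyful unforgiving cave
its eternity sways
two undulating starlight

Line three: two (1), undulating (4), starlight (2) → 7

7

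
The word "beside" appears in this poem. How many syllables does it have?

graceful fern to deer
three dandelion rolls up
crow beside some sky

2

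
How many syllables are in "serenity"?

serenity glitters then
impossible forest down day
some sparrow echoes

4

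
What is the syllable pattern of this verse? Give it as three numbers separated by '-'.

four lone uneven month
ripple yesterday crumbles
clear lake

6-7-2

Line 1: "four lone uneven month": 1+1+3+1 = 6
Line 2: "ripple yesterday crumbles": 2+3+2 = 7
Line 3: "clear lake": 1+1 = 2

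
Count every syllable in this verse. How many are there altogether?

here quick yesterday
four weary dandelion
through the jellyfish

Line 1: "here quick yesterday": 1+1+3 = 5
Line 2: "four weary dandelion": 1+2+4 = 7
Line 3: "through the jellyfish": 1+1+3 = 5
Total: 5 + 7 + 5 = 17

17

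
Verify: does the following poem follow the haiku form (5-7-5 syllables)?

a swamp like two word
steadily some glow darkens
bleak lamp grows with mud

Yes

Line 1: a(1) + swamp(1) + like(1) + two(1) + word(1) = 5 ✓
Line 2: steadily(3) + some(1) + glow(1) + darkens(2) = 7 ✓
Line 3: bleak(1) + lamp(1) + grows(1) + with(1) + mud(1) = 5 ✓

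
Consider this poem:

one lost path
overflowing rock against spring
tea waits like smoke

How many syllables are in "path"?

"path" has 1 syllable.

1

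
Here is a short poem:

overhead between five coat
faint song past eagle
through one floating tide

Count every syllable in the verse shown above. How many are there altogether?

17

Line 1: "overhead between five coat": 3+2+1+1 = 7
Line 2: "faint song past eagle": 1+1+1+2 = 5
Line 3: "through one floating tide": 1+1+2+1 = 5
Total: 7 + 5 + 5 = 17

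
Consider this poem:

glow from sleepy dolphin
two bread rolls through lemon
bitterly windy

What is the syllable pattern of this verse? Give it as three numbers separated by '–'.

6–6–5

Line 1: "glow from sleepy dolphin": 1+1+2+2 = 6
Line 2: "two bread rolls through lemon": 1+1+1+1+2 = 6
Line 3: "bitterly windy": 3+2 = 5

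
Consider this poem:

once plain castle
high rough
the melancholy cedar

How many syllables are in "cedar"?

2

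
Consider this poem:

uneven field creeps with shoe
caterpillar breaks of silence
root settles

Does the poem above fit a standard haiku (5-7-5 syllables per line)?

No

Line 1: uneven(3) + field(1) + creeps(1) + with(1) + shoe(1) = 7 (expected 5)
Line 2: caterpillar(4) + breaks(1) + of(1) + silence(2) = 8 (expected 7)
Line 3: root(1) + settles(2) = 3 (expected 5)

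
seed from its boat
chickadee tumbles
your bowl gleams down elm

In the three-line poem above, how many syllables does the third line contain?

5

The third line: "your bowl gleams down elm": 1+1+1+1+1 = 5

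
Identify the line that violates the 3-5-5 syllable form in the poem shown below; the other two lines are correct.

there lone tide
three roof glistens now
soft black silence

The third line

Line 1: there (1), lone (1), tide (1) → 3 ✓
Line 2: three (1), roof (1), glistens (2), now (1) → 5 ✓
Line 3: soft (1), black (1), silence (2) → 4 (expected 5)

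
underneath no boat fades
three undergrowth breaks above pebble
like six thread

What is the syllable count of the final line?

The final line: "like six thread": 1+1+1 = 3

3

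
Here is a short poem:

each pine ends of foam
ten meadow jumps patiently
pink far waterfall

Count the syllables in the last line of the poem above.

The last line: pink (1), far (1), waterfall (3) → 5

5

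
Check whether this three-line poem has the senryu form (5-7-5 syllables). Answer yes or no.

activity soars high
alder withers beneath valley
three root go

Line 1: activity (4), soars (1), high (1) → 6 (expected 5)
Line 2: alder (2), withers (2), beneath (2), valley (2) → 8 (expected 7)
Line 3: three (1), root (1), go (1) → 3 (expected 5)

No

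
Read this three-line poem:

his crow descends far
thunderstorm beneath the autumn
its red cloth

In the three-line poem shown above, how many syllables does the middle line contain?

8

The middle line: "thunderstorm beneath the autumn": 3+2+1+2 = 8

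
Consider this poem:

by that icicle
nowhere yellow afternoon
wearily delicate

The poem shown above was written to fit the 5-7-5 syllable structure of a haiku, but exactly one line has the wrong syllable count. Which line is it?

Line 1: by(1) + that(1) + icicle(3) = 5 ✓
Line 2: nowhere(2) + yellow(2) + afternoon(3) = 7 ✓
Line 3: wearily(3) + delicate(3) = 6 (expected 5)

The third line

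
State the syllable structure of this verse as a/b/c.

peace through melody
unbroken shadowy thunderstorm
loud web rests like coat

5/9/5

Line 1: "peace through melody": 1+1+3 = 5
Line 2: "unbroken shadowy thunderstorm": 3+3+3 = 9
Line 3: "loud web rests like coat": 1+1+1+1+1 = 5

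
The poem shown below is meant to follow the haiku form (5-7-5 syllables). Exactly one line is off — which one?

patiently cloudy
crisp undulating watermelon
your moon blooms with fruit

The second line

Line 1: "patiently cloudy": 3+2 = 5 ✓
Line 2: "crisp undulating watermelon": 1+4+4 = 9 (expected 7)
Line 3: "your moon blooms with fruit": 1+1+1+1+1 = 5 ✓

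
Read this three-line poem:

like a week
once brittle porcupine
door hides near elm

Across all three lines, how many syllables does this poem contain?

13

Line 1: like(1) + a(1) + week(1) = 3
Line 2: once(1) + brittle(2) + porcupine(3) = 6
Line 3: door(1) + hides(1) + near(1) + elm(1) = 4
Total: 3 + 6 + 4 = 13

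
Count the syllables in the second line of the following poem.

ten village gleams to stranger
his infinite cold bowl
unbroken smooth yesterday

6

The second line: his (1), infinite (3), cold (1), bowl (1) → 6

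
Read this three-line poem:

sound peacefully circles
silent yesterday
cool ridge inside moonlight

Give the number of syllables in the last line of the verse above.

The last line: cool(1) + ridge(1) + inside(2) + moonlight(2) = 6

6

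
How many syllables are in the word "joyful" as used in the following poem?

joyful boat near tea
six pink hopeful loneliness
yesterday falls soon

2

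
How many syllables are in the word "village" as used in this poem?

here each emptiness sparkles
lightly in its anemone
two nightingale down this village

2

"village" has 2 syllables.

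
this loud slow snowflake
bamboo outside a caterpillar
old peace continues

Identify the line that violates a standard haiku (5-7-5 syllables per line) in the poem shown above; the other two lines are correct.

The second line

Line 1: this (1), loud (1), slow (1), snowflake (2) → 5 ✓
Line 2: bamboo (2), outside (2), a (1), caterpillar (4) → 9 (expected 7)
Line 3: old (1), peace (1), continues (3) → 5 ✓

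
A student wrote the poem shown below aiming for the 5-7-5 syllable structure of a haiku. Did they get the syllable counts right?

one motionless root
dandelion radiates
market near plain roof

Yes

Line 1: one (1), motionless (3), root (1) → 5 ✓
Line 2: dandelion (4), radiates (3) → 7 ✓
Line 3: market (2), near (1), plain (1), roof (1) → 5 ✓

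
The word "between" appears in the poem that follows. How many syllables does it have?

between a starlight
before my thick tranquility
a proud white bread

"between" has 2 syllables.

2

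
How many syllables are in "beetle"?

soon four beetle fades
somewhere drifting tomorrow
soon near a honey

2

"beetle" has 2 syllables.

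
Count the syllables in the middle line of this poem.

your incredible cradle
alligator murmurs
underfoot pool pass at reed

The middle line: alligator(4) + murmurs(2) = 6

6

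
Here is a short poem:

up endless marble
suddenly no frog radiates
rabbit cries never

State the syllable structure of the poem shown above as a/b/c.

Line 1: up(1) + endless(2) + marble(2) = 5
Line 2: suddenly(3) + no(1) + frog(1) + radiates(3) = 8
Line 3: rabbit(2) + cries(1) + never(2) = 5

5/8/5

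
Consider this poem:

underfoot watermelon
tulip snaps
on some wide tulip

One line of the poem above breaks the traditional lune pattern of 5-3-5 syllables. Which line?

Line 1: "underfoot watermelon": 3+4 = 7 (expected 5)
Line 2: "tulip snaps": 2+1 = 3 ✓
Line 3: "on some wide tulip": 1+1+1+2 = 5 ✓

Line 1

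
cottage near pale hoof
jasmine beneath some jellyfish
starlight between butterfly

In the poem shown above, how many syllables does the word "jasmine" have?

2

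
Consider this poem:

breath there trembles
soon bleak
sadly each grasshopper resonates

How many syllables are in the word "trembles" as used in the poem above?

"trembles" has 2 syllables.

2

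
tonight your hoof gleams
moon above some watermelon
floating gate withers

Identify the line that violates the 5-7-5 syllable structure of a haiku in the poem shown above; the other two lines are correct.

The second line

Line 1: tonight (2), your (1), hoof (1), gleams (1) → 5 ✓
Line 2: moon (1), above (2), some (1), watermelon (4) → 8 (expected 7)
Line 3: floating (2), gate (1), withers (2) → 5 ✓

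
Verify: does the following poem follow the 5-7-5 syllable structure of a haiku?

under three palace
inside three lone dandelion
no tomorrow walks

Line 1: "under three palace": 2+1+2 = 5 ✓
Line 2: "inside three lone dandelion": 2+1+1+4 = 8 (expected 7)
Line 3: "no tomorrow walks": 1+3+1 = 5 ✓

No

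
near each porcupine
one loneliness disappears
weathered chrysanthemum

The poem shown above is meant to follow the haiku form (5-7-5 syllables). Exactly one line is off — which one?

Line 1: near (1), each (1), porcupine (3) → 5 ✓
Line 2: one (1), loneliness (3), disappears (3) → 7 ✓
Line 3: weathered (2), chrysanthemum (4) → 6 (expected 5)

The third line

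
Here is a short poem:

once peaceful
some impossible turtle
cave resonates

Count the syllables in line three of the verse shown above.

4

Line three: cave (1), resonates (3) → 4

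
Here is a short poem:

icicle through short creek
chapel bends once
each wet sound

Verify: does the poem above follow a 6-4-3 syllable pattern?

Line 1: icicle(3) + through(1) + short(1) + creek(1) = 6 ✓
Line 2: chapel(2) + bends(1) + once(1) = 4 ✓
Line 3: each(1) + wet(1) + sound(1) = 3 ✓

Yes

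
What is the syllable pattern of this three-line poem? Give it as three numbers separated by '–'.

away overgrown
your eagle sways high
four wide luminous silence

5–5–7

Line 1: away(2) + overgrown(3) = 5
Line 2: your(1) + eagle(2) + sways(1) + high(1) = 5
Line 3: four(1) + wide(1) + luminous(3) + silence(2) = 7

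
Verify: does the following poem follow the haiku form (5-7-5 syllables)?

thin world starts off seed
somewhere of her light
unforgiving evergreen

Line 1: thin (1), world (1), starts (1), off (1), seed (1) → 5 ✓
Line 2: somewhere (2), of (1), her (1), light (1) → 5 (expected 7)
Line 3: unforgiving (4), evergreen (3) → 7 (expected 5)

No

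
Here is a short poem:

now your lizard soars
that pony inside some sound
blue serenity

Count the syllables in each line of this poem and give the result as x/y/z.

Line 1: now(1) + your(1) + lizard(2) + soars(1) = 5
Line 2: that(1) + pony(2) + inside(2) + some(1) + sound(1) = 7
Line 3: blue(1) + serenity(4) = 5

5/7/5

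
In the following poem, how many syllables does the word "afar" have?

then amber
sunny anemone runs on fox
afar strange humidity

2

"afar" has 2 syllables.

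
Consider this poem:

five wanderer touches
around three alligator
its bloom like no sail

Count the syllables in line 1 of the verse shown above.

Line 1: five (1), wanderer (3), touches (2) → 6

6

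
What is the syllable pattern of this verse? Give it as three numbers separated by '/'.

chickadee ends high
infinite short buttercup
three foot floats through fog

Line 1: "chickadee ends high": 3+1+1 = 5
Line 2: "infinite short buttercup": 3+1+3 = 7
Line 3: "three foot floats through fog": 1+1+1+1+1 = 5

5/7/5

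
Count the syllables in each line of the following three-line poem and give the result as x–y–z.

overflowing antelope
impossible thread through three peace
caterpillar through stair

7–8–6

Line 1: overflowing (4), antelope (3) → 7
Line 2: impossible (4), thread (1), through (1), three (1), peace (1) → 8
Line 3: caterpillar (4), through (1), stair (1) → 6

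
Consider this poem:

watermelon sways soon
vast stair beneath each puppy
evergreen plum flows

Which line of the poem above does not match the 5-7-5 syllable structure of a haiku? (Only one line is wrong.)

The first line

Line 1: "watermelon sways soon": 4+1+1 = 6 (expected 5)
Line 2: "vast stair beneath each puppy": 1+1+2+1+2 = 7 ✓
Line 3: "evergreen plum flows": 3+1+1 = 5 ✓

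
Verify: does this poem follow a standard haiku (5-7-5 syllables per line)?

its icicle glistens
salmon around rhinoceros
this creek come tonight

Line 1: its (1), icicle (3), glistens (2) → 6 (expected 5)
Line 2: salmon (2), around (2), rhinoceros (4) → 8 (expected 7)
Line 3: this (1), creek (1), come (1), tonight (2) → 5 ✓

No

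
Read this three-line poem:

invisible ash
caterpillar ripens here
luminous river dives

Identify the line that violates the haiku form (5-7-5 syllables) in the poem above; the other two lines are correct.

Line 1: invisible(4) + ash(1) = 5 ✓
Line 2: caterpillar(4) + ripens(2) + here(1) = 7 ✓
Line 3: luminous(3) + river(2) + dives(1) = 6 (expected 5)

The third line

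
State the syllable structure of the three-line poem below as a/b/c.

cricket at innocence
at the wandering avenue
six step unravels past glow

6/8/7

Line 1: cricket(2) + at(1) + innocence(3) = 6
Line 2: at(1) + the(1) + wandering(3) + avenue(3) = 8
Line 3: six(1) + step(1) + unravels(3) + past(1) + glow(1) = 7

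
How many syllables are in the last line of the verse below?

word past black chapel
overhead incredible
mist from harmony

The last line: "mist from harmony": 1+1+3 = 5

5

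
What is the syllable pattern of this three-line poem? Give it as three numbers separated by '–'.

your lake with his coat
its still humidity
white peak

Line 1: your (1), lake (1), with (1), his (1), coat (1) → 5
Line 2: its (1), still (1), humidity (4) → 6
Line 3: white (1), peak (1) → 2

5–6–2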